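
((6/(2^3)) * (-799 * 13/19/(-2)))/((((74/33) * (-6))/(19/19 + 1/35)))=-3084939/196840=-15.67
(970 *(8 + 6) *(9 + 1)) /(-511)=-265.75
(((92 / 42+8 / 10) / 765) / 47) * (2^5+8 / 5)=2512 / 898875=0.00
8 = 8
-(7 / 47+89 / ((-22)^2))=-7571 / 22748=-0.33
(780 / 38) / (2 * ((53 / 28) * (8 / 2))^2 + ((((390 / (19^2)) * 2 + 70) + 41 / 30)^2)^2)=13836330035154900000 / 19701841828487563726714849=0.00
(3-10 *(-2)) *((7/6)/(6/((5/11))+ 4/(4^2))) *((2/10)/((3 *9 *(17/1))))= 322/370413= 0.00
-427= -427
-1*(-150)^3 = 3375000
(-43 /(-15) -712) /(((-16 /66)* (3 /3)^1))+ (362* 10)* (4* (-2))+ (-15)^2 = -1032393 /40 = -25809.82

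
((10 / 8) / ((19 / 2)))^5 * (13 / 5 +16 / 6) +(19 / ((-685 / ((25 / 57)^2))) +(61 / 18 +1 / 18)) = 112003589207 / 32565654048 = 3.44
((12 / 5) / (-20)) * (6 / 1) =-18 / 25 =-0.72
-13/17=-0.76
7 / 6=1.17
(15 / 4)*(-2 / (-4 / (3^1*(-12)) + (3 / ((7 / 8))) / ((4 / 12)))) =-189 / 262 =-0.72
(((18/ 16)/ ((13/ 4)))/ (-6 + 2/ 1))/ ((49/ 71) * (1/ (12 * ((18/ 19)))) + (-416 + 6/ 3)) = 17253/ 82526249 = 0.00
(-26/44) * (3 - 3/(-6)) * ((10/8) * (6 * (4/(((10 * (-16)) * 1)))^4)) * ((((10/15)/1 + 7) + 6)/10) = -3731/450560000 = -0.00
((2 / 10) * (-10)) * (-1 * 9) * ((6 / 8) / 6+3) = 56.25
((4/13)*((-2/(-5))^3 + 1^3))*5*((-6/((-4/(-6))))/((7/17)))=-11628/325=-35.78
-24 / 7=-3.43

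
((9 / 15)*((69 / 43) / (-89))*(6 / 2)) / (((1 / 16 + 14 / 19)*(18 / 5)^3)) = -21850 / 25108947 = -0.00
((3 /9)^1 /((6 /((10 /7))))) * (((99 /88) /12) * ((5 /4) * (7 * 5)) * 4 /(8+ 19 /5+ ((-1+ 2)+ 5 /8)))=625 /6444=0.10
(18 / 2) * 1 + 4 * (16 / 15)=13.27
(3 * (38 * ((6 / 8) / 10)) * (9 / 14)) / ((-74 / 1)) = -1539 / 20720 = -0.07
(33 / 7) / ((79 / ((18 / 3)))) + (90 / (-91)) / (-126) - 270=-13568797 / 50323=-269.63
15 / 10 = 3 / 2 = 1.50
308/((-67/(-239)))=73612/67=1098.69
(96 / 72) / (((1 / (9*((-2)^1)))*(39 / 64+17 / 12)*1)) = -4608 / 389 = -11.85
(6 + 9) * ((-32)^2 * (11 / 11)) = 15360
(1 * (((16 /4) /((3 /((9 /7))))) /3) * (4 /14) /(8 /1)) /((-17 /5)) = -5 /833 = -0.01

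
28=28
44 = 44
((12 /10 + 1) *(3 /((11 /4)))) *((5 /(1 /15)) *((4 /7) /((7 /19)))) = 13680 /49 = 279.18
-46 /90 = -23 /45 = -0.51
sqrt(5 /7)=sqrt(35) /7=0.85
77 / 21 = 11 / 3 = 3.67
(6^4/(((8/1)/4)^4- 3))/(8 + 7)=432/65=6.65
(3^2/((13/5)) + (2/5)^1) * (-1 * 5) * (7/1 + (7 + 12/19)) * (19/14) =-34889/91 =-383.40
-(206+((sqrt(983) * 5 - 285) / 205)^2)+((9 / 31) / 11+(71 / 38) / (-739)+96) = -1810832450717 / 16097192122+114 * sqrt(983) / 1681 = -110.37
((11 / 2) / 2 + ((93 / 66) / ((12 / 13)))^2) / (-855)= -354073 / 59590080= -0.01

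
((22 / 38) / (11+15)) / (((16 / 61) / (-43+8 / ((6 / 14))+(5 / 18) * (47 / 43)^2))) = -28210853 / 13845312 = -2.04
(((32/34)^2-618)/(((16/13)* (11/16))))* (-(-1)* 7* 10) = -162294860/3179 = -51052.17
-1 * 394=-394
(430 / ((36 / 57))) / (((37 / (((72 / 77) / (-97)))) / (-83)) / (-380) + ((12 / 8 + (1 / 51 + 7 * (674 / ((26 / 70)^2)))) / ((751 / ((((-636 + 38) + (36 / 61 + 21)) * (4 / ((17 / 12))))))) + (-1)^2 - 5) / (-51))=964069629278667600 / 2057760688752201449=0.47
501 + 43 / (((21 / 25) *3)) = 518.06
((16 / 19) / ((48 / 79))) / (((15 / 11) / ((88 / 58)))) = 1.54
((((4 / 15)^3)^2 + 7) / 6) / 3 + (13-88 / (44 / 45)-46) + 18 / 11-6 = -286371658069 / 2255343750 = -126.97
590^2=348100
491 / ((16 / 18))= 4419 / 8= 552.38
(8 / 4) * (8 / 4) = 4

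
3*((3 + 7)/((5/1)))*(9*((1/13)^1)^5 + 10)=22277634/371293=60.00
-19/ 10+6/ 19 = -301/ 190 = -1.58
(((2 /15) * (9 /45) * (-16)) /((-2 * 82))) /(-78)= -4 /119925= -0.00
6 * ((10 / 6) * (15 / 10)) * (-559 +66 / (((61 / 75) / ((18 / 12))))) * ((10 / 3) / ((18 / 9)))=-666850 / 61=-10931.97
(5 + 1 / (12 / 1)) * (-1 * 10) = -305 / 6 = -50.83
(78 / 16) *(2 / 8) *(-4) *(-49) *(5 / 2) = 9555 / 16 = 597.19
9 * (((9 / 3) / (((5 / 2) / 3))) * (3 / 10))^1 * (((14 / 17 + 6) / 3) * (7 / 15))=21924 / 2125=10.32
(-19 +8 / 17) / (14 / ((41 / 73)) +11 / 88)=-11480 / 15521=-0.74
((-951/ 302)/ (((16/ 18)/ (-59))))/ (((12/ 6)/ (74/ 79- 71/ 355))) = 146949471/ 1908640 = 76.99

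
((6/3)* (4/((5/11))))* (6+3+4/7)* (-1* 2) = -336.91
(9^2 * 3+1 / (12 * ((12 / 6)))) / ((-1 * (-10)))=5833 / 240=24.30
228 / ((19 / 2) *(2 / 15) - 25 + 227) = 3420 / 3049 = 1.12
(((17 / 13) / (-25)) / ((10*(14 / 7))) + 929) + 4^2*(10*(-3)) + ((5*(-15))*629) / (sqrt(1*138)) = 2918483 / 6500-15725*sqrt(138) / 46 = -3566.81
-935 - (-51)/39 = -12138/13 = -933.69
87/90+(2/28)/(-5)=20/21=0.95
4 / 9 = 0.44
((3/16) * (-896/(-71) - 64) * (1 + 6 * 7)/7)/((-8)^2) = -7353/7952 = -0.92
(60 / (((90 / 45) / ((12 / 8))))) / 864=5 / 96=0.05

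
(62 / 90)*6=62 / 15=4.13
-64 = -64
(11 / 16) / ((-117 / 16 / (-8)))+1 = 205 / 117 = 1.75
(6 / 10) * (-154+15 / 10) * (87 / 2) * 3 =-47763 / 4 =-11940.75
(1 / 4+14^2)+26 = 889 / 4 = 222.25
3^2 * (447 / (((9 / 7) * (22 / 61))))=190869 / 22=8675.86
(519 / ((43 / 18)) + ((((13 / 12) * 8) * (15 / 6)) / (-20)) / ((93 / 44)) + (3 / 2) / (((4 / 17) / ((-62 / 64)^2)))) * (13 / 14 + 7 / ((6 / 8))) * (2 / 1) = 9434326493065 / 2063867904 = 4571.19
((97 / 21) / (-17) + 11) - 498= -487.27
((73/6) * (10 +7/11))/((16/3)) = 24.26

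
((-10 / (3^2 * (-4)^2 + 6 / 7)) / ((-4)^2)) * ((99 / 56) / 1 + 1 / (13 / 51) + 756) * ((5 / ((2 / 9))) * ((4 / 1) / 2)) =-41588325 / 281216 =-147.89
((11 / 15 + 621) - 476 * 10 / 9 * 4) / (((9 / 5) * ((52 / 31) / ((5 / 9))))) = -274.86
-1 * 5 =-5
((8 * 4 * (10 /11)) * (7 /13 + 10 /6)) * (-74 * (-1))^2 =150699520 /429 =351280.93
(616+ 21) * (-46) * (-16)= 468832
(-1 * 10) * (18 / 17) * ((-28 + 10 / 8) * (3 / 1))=14445 / 17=849.71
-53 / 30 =-1.77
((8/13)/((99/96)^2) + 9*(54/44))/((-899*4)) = -329125/101817144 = -0.00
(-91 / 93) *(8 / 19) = -728 / 1767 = -0.41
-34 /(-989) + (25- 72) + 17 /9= -401228 /8901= -45.08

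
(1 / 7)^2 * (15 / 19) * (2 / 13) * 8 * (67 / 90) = 536 / 36309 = 0.01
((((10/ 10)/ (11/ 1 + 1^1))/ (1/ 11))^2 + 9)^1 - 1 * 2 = 7.84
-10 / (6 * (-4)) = 5 / 12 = 0.42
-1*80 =-80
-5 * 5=-25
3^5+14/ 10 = 1222/ 5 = 244.40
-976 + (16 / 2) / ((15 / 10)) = -2912 / 3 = -970.67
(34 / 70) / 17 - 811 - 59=-30449 / 35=-869.97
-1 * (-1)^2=-1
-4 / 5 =-0.80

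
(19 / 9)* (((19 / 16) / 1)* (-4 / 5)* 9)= -18.05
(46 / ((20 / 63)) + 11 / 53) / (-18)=-76907 / 9540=-8.06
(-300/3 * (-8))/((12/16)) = 3200/3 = 1066.67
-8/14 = -4/7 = -0.57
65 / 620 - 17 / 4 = -257 / 62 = -4.15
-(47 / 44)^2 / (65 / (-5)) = 2209 / 25168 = 0.09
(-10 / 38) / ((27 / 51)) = -85 / 171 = -0.50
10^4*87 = 870000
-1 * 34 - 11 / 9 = -317 / 9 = -35.22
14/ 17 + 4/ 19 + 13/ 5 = 5869/ 1615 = 3.63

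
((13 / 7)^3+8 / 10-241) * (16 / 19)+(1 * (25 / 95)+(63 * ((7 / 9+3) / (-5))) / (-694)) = -2222367768 / 11306995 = -196.55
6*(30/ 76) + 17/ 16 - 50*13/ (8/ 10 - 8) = 256387/ 2736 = 93.71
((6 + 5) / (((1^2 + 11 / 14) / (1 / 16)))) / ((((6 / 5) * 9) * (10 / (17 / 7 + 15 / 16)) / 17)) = 70499 / 345600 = 0.20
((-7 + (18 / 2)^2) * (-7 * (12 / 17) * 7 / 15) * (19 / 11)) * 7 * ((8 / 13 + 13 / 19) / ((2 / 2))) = -32590488 / 12155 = -2681.24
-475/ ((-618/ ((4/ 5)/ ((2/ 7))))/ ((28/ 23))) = 18620/ 7107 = 2.62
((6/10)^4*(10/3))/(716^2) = 27/32041000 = 0.00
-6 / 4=-3 / 2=-1.50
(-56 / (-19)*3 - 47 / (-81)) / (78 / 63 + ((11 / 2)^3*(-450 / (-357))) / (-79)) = -77899372 / 11711277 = -6.65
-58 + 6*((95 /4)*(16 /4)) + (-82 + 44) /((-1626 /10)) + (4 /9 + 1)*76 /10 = 6380564 /12195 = 523.21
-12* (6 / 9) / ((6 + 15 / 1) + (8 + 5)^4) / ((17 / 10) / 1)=-40 / 242947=-0.00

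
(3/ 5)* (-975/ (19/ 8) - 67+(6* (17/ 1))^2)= 565809/ 95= 5955.88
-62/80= -31/40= -0.78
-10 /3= -3.33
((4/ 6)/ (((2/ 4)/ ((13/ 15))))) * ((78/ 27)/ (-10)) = -676/ 2025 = -0.33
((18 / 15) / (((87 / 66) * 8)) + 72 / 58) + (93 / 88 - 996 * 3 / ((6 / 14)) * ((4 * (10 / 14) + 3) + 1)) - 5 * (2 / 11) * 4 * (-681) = -578400903 / 12760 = -45329.22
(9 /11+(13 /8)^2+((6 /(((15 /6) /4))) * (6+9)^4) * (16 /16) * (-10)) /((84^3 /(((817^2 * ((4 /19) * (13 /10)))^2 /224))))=-20389581120450040031 /16690544640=-1221624671.95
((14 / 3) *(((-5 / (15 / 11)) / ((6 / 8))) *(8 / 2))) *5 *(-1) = 12320 / 27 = 456.30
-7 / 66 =-0.11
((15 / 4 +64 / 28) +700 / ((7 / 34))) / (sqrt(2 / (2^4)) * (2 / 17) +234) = 3224711997 / 221542769 - 1621273 * sqrt(2) / 886171076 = 14.55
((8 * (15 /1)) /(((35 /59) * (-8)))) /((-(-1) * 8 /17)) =-3009 /56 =-53.73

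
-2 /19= -0.11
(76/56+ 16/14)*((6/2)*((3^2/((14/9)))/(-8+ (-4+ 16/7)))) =-1215/272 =-4.47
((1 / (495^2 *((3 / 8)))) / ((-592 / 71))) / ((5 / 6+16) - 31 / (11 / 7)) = 71 / 157417425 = 0.00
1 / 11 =0.09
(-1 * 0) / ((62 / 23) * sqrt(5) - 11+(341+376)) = 0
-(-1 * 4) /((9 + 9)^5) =0.00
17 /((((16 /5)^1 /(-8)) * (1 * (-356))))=85 /712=0.12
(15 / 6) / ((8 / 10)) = 25 / 8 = 3.12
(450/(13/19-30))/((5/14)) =-42.98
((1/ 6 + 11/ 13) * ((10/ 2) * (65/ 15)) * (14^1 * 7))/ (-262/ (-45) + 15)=96775/ 937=103.28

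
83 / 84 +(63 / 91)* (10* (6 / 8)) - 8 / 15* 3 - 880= -4779791 / 5460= -875.42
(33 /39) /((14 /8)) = 0.48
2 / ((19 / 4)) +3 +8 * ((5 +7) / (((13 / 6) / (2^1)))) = 22733 / 247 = 92.04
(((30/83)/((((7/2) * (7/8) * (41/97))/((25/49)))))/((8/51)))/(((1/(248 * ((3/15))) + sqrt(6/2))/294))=-55208520000/30762653789 + 2738342592000 * sqrt(3)/30762653789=152.38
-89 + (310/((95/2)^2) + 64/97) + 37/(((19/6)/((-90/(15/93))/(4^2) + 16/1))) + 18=-203618451/700340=-290.74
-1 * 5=-5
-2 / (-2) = 1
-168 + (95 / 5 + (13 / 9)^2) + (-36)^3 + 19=-3789497 / 81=-46783.91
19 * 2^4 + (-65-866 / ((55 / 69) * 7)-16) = 26101 / 385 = 67.79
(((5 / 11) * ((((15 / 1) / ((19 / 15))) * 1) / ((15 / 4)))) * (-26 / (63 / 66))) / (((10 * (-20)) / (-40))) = -1040 / 133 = -7.82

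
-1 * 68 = -68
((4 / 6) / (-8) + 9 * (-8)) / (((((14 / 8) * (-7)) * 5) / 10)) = 11.77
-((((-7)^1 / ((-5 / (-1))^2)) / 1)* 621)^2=-18896409 / 625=-30234.25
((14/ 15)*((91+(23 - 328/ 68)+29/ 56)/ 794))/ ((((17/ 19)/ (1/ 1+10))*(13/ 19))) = 2.32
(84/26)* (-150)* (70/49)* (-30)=270000/13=20769.23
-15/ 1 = -15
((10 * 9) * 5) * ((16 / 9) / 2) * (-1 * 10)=-4000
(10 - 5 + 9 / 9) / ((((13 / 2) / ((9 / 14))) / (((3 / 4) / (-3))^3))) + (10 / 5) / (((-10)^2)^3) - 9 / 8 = -12902321 / 11375000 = -1.13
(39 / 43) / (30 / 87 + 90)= 1131 / 112660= 0.01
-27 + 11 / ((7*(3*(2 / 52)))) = -281 / 21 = -13.38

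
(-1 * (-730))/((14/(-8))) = -2920/7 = -417.14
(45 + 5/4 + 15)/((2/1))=245/8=30.62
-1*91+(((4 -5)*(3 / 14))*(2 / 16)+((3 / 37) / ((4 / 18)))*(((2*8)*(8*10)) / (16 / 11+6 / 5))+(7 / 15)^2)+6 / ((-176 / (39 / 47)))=2994557717071 / 35189708400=85.10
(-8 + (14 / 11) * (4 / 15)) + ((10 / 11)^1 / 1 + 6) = -124 / 165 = -0.75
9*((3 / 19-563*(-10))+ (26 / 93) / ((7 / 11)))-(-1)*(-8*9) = 208637715 / 4123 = 50603.37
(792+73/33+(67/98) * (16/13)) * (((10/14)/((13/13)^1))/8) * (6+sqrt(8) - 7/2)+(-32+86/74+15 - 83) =6849494161/87111024+83564105 * sqrt(2)/588588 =279.41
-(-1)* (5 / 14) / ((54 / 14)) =5 / 54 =0.09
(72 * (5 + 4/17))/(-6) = -1068/17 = -62.82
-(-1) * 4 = 4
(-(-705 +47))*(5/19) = 3290/19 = 173.16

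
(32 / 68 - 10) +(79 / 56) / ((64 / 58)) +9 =22819 / 30464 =0.75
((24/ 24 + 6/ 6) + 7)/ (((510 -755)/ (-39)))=351/ 245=1.43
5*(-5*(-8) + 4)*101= 22220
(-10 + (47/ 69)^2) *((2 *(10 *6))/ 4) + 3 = -449249/ 1587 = -283.08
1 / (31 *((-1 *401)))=-0.00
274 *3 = 822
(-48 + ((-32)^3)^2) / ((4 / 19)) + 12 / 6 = 5100273438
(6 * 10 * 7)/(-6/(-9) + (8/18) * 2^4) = 54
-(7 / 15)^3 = -343 / 3375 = -0.10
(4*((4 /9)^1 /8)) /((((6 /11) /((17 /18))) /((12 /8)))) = 187 /324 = 0.58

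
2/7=0.29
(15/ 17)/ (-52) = -0.02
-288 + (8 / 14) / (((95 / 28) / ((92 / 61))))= -1667488 / 5795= -287.75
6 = 6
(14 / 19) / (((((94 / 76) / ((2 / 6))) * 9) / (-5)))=-140 / 1269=-0.11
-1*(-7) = 7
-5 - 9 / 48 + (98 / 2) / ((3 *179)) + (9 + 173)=1519957 / 8592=176.90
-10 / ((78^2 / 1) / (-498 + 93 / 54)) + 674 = 36950209 / 54756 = 674.82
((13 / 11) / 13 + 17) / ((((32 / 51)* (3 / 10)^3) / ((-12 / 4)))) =-99875 / 33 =-3026.52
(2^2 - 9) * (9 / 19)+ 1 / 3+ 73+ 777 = 48334 / 57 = 847.96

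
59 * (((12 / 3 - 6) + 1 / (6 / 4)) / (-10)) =118 / 15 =7.87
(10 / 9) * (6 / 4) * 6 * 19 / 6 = 95 / 3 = 31.67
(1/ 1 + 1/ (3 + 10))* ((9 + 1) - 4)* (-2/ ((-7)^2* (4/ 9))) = -54/ 91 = -0.59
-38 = -38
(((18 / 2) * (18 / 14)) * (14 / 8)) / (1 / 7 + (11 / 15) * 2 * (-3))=-2835 / 596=-4.76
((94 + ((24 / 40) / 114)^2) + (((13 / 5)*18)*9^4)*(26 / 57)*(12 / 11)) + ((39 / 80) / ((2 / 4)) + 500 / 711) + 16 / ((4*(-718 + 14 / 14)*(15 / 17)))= 2292607291965167 / 14995290200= 152888.49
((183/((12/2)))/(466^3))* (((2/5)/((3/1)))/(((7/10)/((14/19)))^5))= 4880000/93963032089089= 0.00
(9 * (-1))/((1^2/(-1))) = 9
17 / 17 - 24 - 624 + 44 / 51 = -32953 / 51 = -646.14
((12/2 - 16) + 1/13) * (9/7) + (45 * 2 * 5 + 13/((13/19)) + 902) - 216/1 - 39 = 100395/91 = 1103.24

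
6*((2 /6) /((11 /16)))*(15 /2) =240 /11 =21.82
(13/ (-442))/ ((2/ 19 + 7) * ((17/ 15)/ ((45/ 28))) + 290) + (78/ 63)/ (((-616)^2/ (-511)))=-79863283/ 45197193888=-0.00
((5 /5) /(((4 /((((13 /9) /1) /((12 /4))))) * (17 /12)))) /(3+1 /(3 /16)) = 13 /1275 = 0.01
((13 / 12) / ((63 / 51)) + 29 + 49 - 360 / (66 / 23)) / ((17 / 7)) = -129113 / 6732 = -19.18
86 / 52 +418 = 10911 / 26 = 419.65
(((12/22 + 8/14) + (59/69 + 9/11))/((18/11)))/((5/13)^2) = 1252628/108675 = 11.53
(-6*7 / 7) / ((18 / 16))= -16 / 3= -5.33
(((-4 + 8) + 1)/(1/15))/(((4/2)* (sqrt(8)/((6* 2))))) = 225* sqrt(2)/2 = 159.10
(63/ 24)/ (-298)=-21/ 2384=-0.01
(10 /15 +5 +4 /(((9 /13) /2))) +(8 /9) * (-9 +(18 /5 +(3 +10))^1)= 1079 /45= 23.98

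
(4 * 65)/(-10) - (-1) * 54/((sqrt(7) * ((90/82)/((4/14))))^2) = -655402/25725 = -25.48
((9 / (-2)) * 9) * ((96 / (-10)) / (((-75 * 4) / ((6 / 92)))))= -243 / 2875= -0.08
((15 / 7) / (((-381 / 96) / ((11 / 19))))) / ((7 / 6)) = -31680 / 118237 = -0.27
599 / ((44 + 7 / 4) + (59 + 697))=2396 / 3207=0.75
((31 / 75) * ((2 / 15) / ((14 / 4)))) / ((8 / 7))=31 / 2250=0.01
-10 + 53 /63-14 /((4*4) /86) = -21271 /252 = -84.41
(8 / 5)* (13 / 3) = 6.93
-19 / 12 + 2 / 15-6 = -7.45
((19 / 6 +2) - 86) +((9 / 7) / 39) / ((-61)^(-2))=22843 / 546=41.84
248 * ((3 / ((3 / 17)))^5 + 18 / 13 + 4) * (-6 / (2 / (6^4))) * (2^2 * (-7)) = 498339801211392 / 13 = 38333830862414.77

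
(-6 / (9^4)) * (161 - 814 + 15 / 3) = 0.59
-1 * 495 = -495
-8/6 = -4/3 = -1.33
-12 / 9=-4 / 3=-1.33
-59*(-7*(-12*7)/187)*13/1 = -450996/187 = -2411.74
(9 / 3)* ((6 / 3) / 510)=1 / 85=0.01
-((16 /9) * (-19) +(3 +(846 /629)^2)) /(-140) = -103151113 /498507660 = -0.21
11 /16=0.69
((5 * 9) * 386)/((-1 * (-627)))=5790/209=27.70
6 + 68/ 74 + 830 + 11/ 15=464897/ 555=837.65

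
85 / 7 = 12.14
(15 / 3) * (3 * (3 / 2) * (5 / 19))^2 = 10125 / 1444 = 7.01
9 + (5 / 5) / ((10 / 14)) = 52 / 5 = 10.40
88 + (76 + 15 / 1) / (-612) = 53765 / 612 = 87.85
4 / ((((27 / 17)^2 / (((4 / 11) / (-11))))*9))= -4624 / 793881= -0.01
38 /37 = 1.03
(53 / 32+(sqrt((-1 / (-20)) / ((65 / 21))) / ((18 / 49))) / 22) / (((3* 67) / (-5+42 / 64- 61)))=-36941 / 68608- 34153* sqrt(273) / 110373120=-0.54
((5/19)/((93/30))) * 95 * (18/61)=4500/1891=2.38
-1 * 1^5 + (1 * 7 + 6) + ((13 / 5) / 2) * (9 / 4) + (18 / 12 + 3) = 777 / 40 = 19.42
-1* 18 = -18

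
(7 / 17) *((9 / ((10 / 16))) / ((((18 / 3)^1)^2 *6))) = 0.03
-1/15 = -0.07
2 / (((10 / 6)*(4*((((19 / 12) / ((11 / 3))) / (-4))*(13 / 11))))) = -2904 / 1235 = -2.35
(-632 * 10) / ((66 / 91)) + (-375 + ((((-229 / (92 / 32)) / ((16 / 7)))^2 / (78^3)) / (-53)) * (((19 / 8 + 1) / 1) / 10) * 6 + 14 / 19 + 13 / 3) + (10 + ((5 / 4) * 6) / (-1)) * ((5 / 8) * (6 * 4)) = -9046.37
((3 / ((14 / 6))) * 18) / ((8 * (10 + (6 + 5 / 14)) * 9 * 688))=9 / 315104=0.00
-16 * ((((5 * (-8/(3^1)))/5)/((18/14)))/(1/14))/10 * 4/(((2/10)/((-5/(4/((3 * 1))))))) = -31360/9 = -3484.44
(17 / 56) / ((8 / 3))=51 / 448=0.11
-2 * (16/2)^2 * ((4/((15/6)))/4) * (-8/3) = 2048/15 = 136.53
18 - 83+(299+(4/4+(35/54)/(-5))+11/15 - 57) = 48223/270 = 178.60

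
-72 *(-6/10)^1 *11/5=2376/25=95.04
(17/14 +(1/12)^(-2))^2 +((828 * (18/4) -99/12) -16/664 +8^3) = 102963892/4067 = 25316.91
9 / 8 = 1.12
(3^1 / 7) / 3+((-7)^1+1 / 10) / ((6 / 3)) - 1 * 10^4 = -1400463 / 140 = -10003.31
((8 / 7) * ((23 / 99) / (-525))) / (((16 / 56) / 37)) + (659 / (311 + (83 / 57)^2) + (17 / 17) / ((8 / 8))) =3.04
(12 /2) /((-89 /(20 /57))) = -40 /1691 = -0.02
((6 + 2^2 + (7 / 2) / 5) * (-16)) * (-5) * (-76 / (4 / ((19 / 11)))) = -309016 / 11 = -28092.36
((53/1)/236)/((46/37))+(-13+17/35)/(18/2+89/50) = -40150427/40959688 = -0.98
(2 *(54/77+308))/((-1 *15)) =-9508/231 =-41.16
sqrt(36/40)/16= 3 * sqrt(10)/160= 0.06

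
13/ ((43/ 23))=299/ 43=6.95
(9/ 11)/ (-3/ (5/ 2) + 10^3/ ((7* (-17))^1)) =-5355/ 62854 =-0.09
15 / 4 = 3.75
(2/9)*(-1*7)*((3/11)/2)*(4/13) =-28/429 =-0.07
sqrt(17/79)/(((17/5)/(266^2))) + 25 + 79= 104 + 353780 * sqrt(1343)/1343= 9757.73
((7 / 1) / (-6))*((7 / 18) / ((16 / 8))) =-49 / 216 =-0.23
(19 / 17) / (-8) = -19 / 136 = -0.14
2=2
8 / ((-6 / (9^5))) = -78732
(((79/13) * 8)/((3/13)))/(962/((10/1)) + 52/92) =9085/4173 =2.18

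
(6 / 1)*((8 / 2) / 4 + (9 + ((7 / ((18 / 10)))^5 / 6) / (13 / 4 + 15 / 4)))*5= 55230325 / 59049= 935.33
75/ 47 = 1.60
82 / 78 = 41 / 39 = 1.05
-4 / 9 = -0.44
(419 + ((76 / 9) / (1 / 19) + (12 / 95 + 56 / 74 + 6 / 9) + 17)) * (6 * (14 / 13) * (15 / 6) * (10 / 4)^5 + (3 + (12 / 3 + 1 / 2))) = 207894371767 / 219336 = 947835.16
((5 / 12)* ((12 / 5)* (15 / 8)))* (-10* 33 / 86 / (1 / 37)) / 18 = -10175 / 688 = -14.79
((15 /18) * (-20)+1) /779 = -47 /2337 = -0.02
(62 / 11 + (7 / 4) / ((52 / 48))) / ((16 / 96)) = 6222 / 143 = 43.51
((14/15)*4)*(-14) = -784/15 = -52.27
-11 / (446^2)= -11 / 198916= -0.00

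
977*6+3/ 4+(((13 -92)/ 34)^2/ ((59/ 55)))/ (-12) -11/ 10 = 23985562321/ 4092240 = 5861.23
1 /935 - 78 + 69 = -8414 /935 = -9.00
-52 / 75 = -0.69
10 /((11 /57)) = 570 /11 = 51.82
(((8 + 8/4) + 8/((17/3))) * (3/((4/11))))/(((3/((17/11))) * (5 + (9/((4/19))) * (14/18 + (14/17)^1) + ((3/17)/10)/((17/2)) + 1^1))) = 280330/430367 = 0.65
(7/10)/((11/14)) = 49/55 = 0.89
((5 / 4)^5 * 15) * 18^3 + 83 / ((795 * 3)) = 81499932499 / 305280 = 266967.81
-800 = -800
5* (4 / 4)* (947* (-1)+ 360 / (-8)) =-4960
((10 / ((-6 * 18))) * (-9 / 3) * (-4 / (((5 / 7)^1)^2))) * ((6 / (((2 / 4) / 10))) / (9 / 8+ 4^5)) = -6272 / 24603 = -0.25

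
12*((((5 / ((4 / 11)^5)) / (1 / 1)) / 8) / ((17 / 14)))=16910355 / 17408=971.41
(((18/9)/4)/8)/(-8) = -1/128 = -0.01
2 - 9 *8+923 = 853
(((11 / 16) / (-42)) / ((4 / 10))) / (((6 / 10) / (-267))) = 24475 / 1344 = 18.21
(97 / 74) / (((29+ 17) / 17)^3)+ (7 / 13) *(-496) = -25002148515 / 93637232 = -267.01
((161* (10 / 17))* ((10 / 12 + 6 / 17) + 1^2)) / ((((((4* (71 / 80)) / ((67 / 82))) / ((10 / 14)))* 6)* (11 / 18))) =85910750 / 9254069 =9.28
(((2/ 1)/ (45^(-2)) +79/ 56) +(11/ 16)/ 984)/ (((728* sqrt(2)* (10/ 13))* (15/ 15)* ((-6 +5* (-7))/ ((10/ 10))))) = -446497949* sqrt(2)/ 5060751360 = -0.12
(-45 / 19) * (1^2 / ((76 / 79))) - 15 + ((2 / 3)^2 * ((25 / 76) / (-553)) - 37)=-391408111 / 7186788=-54.46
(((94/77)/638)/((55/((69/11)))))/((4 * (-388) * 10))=-0.00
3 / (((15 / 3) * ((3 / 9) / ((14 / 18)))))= 1.40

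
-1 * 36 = -36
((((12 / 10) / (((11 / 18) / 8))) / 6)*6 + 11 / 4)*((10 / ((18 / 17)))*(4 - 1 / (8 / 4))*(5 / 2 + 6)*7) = 57507821 / 1584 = 36305.44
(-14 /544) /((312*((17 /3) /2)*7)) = -1 /240448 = -0.00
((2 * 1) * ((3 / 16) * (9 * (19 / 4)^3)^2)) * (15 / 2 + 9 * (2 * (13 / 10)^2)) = 2709419332671 / 204800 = 13229586.59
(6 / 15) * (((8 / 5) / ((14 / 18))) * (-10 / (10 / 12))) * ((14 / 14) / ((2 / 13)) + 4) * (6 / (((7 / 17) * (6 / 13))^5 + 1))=-8198749473250752 / 13182841408325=-621.93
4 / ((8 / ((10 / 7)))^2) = 25 / 196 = 0.13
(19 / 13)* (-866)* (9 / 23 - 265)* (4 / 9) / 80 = 25034761 / 13455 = 1860.63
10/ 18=5/ 9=0.56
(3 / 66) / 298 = 1 / 6556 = 0.00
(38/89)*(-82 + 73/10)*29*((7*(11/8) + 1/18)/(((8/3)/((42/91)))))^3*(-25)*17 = 11846483685515385/6407225344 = 1848925.71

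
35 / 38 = 0.92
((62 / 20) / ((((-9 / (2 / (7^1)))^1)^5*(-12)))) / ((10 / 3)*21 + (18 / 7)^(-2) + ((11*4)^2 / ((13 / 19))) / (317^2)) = 647953072 / 5459155655279812605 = 0.00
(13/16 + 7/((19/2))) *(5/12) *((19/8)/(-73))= -785/37376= -0.02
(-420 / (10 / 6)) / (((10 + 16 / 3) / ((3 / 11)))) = -1134 / 253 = -4.48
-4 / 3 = -1.33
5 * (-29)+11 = -134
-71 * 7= -497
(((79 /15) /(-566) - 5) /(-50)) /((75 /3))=42529 /10612500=0.00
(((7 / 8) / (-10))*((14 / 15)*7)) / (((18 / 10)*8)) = -343 / 8640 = -0.04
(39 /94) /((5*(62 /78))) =1521 /14570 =0.10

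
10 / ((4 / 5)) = 25 / 2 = 12.50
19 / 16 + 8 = 147 / 16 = 9.19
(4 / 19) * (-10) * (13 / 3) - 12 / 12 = -577 / 57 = -10.12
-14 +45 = 31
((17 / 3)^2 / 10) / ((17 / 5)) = 17 / 18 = 0.94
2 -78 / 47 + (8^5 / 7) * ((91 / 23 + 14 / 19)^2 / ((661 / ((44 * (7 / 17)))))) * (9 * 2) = 5131061278665680 / 100858176691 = 50874.02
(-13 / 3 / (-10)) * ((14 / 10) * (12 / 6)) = 91 / 75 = 1.21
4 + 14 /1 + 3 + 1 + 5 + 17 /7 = 206 /7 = 29.43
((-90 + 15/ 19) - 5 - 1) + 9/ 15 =-94.61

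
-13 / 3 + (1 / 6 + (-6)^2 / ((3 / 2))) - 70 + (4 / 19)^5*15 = -745213639 / 14856594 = -50.16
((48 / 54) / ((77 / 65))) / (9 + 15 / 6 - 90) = -1040 / 108801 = -0.01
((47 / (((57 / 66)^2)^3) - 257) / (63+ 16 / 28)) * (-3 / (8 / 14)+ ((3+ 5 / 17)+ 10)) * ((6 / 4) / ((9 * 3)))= -507675542591 / 502450009080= -1.01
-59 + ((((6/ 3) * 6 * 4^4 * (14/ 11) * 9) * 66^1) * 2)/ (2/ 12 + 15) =3980545/ 13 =306195.77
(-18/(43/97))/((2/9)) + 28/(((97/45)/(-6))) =-260.66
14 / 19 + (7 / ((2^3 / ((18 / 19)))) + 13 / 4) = 183 / 38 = 4.82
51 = 51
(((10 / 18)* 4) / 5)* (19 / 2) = 38 / 9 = 4.22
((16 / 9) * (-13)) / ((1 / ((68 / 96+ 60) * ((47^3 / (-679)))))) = 3933022886 / 18333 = 214532.42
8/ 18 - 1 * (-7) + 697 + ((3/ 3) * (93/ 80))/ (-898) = 455464763/ 646560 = 704.44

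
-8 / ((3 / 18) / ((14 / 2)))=-336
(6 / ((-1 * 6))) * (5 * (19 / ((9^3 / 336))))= -10640 / 243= -43.79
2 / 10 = 1 / 5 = 0.20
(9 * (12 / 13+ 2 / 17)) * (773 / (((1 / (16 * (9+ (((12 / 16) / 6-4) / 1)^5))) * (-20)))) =4533789916629 / 905216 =5008517.21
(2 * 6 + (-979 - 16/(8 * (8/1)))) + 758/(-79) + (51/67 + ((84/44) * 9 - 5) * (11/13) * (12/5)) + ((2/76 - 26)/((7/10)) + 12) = -25531662491/26147420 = -976.45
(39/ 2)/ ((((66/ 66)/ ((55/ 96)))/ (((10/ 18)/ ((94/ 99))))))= 39325/ 6016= 6.54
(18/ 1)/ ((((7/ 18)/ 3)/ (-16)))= -15552/ 7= -2221.71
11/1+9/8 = 97/8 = 12.12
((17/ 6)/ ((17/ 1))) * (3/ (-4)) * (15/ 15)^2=-1/ 8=-0.12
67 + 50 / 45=613 / 9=68.11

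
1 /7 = 0.14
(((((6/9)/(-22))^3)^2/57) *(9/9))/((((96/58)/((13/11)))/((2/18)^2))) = 377/3148309619596944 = 0.00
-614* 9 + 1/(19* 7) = -734957/133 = -5525.99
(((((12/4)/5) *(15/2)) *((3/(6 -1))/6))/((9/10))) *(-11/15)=-11/30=-0.37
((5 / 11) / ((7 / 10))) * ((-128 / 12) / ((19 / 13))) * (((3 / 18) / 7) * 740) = -7696000 / 92169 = -83.50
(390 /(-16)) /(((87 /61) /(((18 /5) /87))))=-0.71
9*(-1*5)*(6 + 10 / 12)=-615 / 2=-307.50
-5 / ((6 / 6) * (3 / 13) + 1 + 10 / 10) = -65 / 29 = -2.24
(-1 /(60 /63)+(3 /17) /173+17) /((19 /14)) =345667 /29410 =11.75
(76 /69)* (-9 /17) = -228 /391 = -0.58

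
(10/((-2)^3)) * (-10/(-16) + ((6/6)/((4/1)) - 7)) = 7.66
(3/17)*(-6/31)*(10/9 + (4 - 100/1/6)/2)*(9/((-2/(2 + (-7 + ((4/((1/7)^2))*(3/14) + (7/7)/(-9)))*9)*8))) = -33417/1054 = -31.70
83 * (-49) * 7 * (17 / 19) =-483973 / 19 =-25472.26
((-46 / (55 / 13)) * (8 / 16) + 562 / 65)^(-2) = 20449 / 210681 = 0.10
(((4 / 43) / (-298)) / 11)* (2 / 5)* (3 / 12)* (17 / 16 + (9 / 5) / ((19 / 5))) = -467 / 107125040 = -0.00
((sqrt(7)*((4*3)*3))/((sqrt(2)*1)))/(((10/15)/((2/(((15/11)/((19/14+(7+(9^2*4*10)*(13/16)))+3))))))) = 3664386*sqrt(14)/35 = 391739.34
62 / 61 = 1.02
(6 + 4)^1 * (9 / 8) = 45 / 4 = 11.25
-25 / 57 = -0.44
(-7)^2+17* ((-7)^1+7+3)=100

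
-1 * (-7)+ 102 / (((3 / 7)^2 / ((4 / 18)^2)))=8365 / 243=34.42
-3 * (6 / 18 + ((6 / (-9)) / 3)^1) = -1 / 3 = -0.33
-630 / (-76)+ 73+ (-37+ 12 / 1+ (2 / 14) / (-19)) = 56.28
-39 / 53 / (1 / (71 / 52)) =-213 / 212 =-1.00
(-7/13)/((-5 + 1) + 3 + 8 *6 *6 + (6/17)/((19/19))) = -119/63505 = -0.00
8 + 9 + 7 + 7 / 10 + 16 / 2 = 327 / 10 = 32.70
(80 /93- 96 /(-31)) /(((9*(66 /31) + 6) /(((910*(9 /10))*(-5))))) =-644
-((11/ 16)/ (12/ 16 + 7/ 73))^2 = -644809/ 976144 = -0.66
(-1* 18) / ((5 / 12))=-216 / 5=-43.20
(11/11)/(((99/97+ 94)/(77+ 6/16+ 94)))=1.80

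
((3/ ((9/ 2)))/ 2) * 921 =307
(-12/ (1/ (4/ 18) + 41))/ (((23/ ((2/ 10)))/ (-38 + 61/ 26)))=11124/ 136045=0.08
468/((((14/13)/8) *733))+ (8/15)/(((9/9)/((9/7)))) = 19896/3665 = 5.43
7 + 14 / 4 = 21 / 2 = 10.50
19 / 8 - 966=-7709 / 8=-963.62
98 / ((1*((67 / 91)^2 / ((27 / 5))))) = 21911526 / 22445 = 976.23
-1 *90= -90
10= 10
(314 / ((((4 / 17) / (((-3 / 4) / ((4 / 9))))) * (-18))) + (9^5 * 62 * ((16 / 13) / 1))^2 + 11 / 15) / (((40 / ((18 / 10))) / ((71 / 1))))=701615662102921336293 / 10816000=64868311954781.93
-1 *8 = -8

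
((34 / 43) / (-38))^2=289 / 667489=0.00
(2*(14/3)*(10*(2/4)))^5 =53782400000/243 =221326748.97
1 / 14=0.07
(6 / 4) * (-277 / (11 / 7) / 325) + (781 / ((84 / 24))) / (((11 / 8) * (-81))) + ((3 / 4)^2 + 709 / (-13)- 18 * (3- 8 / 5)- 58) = -4540310767 / 32432400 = -139.99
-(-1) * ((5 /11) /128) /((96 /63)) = 105 /45056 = 0.00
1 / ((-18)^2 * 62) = 1 / 20088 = 0.00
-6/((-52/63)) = 189/26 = 7.27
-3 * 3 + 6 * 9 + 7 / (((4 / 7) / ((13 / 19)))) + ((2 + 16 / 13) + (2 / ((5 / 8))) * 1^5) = 295473 / 4940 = 59.81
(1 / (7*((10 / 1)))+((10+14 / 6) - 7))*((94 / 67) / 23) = 52781 / 161805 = 0.33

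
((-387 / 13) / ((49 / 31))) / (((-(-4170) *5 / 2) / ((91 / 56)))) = -3999 / 1362200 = -0.00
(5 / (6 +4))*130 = 65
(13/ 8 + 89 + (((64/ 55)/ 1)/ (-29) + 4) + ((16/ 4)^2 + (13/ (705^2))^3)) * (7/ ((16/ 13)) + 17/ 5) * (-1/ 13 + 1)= 25191006077822719606231013/ 27156104126388022500000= 927.64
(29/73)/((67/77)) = 0.46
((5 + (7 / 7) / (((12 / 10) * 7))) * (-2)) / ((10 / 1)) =-43 / 42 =-1.02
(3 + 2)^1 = 5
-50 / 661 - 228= -150758 / 661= -228.08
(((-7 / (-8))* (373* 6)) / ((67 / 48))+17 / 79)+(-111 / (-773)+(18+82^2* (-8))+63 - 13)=-214069633334 / 4091489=-52320.72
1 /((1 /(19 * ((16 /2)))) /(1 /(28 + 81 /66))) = 3344 /643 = 5.20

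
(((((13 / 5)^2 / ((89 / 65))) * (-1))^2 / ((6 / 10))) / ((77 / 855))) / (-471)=-91709371 / 95756969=-0.96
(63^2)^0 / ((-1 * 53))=-1 / 53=-0.02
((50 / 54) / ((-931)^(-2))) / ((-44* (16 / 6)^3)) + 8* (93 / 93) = -21488801 / 22528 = -953.87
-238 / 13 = -18.31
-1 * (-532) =532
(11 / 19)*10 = 110 / 19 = 5.79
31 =31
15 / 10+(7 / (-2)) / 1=-2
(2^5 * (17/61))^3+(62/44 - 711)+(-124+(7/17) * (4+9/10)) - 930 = -223328935611/212227235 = -1052.31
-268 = -268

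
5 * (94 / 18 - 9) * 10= -1700 / 9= -188.89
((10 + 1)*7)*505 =38885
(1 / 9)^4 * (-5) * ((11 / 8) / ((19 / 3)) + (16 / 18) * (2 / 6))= -10535 / 26926344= -0.00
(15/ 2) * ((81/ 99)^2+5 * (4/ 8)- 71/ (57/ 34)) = -2702345/ 9196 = -293.86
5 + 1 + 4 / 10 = 32 / 5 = 6.40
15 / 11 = 1.36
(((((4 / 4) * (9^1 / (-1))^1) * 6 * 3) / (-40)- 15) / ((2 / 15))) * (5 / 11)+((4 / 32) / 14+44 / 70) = -32289 / 880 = -36.69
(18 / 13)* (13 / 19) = 18 / 19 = 0.95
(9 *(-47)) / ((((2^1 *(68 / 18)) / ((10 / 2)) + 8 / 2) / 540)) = -2569725 / 62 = -41447.18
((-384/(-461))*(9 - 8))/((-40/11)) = -528/2305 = -0.23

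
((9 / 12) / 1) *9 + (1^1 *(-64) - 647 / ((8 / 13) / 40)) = -168449 / 4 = -42112.25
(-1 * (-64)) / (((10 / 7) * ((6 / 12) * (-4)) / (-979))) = 109648 / 5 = 21929.60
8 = 8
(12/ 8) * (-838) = -1257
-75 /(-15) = 5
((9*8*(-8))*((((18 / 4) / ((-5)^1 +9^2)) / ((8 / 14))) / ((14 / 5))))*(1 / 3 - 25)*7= 3680.53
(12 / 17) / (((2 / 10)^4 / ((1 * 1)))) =7500 / 17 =441.18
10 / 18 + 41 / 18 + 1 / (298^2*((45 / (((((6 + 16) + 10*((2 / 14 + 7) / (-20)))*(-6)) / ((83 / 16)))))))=1096394321 / 386963430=2.83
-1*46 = -46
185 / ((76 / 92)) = 4255 / 19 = 223.95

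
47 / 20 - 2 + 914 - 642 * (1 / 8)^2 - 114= 126451 / 160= 790.32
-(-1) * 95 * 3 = 285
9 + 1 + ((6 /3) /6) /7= 211 /21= 10.05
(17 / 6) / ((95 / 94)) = 799 / 285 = 2.80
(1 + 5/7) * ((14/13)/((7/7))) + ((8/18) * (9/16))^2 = 397/208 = 1.91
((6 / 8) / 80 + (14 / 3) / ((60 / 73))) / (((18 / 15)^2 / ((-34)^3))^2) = 49418655331375 / 11664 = 4236853166.27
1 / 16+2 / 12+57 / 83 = 3649 / 3984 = 0.92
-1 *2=-2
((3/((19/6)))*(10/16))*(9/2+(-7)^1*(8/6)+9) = 375/152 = 2.47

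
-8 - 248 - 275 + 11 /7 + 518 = -80 /7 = -11.43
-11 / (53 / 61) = -671 / 53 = -12.66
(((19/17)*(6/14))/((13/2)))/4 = 57/3094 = 0.02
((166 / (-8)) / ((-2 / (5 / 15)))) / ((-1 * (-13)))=83 / 312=0.27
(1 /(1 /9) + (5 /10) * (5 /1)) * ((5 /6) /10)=23 /24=0.96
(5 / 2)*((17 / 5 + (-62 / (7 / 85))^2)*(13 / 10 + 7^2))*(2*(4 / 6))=69849262499 / 735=95033010.20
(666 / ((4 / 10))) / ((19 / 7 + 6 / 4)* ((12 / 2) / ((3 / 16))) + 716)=1.96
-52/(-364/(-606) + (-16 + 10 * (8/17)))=133926/27541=4.86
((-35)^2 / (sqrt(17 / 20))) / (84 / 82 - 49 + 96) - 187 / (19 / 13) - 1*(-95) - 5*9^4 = -623921 / 19 + 100450*sqrt(85) / 33473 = -32810.28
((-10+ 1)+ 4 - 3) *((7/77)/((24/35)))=-35/33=-1.06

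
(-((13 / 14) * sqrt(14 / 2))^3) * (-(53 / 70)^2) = 6171373 * sqrt(7) / 1920800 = 8.50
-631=-631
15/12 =5/4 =1.25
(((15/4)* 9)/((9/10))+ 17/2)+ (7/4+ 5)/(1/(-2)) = 65/2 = 32.50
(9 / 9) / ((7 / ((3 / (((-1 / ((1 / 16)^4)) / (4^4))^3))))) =-3 / 117440512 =-0.00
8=8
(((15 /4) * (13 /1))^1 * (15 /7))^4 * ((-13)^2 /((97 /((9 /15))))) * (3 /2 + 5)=96490551571171875 /119243264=809190794.80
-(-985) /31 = 985 /31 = 31.77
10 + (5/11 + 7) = 192/11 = 17.45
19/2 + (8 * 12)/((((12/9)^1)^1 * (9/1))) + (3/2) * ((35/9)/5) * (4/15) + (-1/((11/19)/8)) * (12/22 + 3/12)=74263/10890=6.82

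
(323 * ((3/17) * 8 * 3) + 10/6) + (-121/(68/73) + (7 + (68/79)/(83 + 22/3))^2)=120515581369309/93502437324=1288.90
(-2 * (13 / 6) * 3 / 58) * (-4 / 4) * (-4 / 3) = -26 / 87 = -0.30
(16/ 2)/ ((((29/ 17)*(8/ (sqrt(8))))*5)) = 34*sqrt(2)/ 145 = 0.33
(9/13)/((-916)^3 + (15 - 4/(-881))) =-0.00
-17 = -17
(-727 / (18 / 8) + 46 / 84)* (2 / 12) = -40643 / 756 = -53.76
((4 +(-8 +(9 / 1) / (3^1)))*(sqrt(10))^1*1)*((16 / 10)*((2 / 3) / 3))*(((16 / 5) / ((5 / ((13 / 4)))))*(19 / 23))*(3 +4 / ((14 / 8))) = -584896*sqrt(10) / 181125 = -10.21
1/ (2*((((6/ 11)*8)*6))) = 11/ 576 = 0.02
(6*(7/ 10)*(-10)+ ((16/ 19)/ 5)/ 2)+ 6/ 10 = -785/ 19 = -41.32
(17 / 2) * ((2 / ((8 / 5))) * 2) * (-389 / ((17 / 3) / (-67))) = 390945 / 4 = 97736.25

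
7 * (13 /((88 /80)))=910 /11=82.73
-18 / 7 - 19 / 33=-727 / 231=-3.15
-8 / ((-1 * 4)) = 2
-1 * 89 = -89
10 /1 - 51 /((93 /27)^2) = 5479 /961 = 5.70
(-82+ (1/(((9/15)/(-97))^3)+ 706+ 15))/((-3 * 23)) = 114066872/1863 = 61227.52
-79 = -79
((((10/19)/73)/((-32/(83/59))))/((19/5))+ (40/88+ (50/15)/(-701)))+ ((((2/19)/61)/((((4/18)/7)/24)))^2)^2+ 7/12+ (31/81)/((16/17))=168384130266560242510229/38832408232832406727656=4.34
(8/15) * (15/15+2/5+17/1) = 736/75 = 9.81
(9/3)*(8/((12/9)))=18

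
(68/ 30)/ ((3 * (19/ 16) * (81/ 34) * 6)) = 9248/ 207765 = 0.04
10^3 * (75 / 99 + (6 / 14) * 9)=4614.72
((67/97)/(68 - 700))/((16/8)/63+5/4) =-4221/4950298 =-0.00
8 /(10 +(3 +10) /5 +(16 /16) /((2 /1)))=0.61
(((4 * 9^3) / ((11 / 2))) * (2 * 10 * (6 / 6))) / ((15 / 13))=101088 / 11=9189.82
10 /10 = 1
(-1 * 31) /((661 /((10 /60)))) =-31 /3966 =-0.01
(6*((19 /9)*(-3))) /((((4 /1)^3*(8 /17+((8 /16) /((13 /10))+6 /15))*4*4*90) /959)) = -211939 /672768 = -0.32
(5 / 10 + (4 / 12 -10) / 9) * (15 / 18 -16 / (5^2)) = -899 / 8100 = -0.11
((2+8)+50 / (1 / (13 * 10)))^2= 42380100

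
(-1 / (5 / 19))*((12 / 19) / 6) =-2 / 5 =-0.40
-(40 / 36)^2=-100 / 81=-1.23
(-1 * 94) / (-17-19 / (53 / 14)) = 4982 / 1167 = 4.27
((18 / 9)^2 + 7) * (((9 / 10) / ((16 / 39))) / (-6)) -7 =-3527 / 320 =-11.02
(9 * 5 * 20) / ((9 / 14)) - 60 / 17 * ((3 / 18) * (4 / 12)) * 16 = 71240 / 51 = 1396.86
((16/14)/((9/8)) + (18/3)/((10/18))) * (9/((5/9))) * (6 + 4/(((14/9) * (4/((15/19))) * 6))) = 54216513/46550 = 1164.69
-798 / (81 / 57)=-5054 / 9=-561.56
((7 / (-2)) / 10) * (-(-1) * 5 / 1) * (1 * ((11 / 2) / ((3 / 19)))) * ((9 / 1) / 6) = -1463 / 16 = -91.44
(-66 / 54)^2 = 121 / 81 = 1.49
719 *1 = 719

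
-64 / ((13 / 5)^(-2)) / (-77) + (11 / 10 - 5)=6617 / 3850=1.72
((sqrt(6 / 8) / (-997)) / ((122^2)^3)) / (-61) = sqrt(3) / 401064269761655936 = 0.00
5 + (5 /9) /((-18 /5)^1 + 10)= 1465 /288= 5.09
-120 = -120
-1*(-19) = 19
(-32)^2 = 1024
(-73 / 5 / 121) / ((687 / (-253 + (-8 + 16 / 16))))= 0.05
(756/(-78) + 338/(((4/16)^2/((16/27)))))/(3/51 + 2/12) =38129708/2691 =14169.35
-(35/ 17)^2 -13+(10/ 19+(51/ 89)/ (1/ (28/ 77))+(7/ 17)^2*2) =-86897810/ 5375689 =-16.16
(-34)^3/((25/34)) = -1336336/25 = -53453.44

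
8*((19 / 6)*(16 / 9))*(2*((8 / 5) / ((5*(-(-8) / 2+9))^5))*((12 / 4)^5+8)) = 4883456 / 156639234375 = 0.00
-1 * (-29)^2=-841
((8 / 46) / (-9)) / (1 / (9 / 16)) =-1 / 92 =-0.01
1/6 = 0.17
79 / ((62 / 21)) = 1659 / 62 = 26.76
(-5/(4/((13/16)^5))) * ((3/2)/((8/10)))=-27846975/33554432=-0.83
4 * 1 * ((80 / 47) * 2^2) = 1280 / 47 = 27.23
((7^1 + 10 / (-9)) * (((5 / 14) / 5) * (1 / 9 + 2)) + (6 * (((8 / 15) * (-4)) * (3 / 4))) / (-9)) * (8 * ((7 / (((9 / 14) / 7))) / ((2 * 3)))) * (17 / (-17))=-2172268 / 10935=-198.65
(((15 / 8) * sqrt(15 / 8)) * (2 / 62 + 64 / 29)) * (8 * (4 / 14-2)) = -90585 * sqrt(30) / 6293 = -78.84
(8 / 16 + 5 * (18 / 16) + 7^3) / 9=931 / 24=38.79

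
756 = 756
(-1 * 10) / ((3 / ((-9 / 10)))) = 3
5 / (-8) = -5 / 8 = -0.62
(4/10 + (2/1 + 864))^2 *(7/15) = 43787856/125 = 350302.85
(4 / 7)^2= 16 / 49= 0.33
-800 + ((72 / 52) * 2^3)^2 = -114464 / 169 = -677.30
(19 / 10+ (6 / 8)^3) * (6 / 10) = 2229 / 1600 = 1.39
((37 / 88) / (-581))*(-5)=185 / 51128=0.00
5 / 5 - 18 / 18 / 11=10 / 11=0.91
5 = 5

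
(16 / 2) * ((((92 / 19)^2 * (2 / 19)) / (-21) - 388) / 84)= -111808120 / 3024819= -36.96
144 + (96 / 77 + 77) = 17113 / 77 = 222.25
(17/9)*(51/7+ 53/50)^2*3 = 145048097/367500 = 394.69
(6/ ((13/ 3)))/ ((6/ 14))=42/ 13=3.23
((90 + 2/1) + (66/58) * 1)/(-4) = -2701/116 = -23.28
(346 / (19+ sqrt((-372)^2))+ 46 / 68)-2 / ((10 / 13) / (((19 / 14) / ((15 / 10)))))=-64949 / 82110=-0.79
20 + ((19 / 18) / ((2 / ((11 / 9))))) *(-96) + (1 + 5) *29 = 3566 / 27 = 132.07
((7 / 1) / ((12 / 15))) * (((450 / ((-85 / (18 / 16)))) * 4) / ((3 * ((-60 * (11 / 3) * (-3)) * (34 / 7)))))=-2205 / 101728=-0.02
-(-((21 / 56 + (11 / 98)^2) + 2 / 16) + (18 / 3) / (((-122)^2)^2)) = 136326143283 / 265950913928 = 0.51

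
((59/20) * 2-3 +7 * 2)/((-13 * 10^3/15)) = -39/2000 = -0.02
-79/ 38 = -2.08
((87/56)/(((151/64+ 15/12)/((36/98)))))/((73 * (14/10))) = 20880/13496021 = 0.00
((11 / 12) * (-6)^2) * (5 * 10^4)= 1650000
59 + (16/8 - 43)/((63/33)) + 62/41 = 33610/861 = 39.04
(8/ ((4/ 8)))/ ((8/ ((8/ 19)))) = 16/ 19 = 0.84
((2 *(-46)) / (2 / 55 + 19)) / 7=-5060 / 7329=-0.69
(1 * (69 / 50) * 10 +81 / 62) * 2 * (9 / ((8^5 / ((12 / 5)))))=126441 / 6348800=0.02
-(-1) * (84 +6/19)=1602/19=84.32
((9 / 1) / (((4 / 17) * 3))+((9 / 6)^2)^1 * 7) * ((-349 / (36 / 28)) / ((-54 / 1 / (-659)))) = -30588803 / 324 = -94409.89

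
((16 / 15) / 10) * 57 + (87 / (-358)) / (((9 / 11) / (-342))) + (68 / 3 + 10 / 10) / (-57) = 82067168 / 765225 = 107.25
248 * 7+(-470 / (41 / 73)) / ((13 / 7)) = 685118 / 533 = 1285.40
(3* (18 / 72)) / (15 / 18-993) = -9 / 11906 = -0.00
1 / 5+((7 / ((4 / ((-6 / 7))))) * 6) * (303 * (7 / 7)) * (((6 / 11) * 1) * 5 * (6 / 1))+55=-2451264 / 55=-44568.44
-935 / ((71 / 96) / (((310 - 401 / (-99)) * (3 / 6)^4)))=-5285470 / 213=-24814.41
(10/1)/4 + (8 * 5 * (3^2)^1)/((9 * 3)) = 95/6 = 15.83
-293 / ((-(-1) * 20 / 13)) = -190.45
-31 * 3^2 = -279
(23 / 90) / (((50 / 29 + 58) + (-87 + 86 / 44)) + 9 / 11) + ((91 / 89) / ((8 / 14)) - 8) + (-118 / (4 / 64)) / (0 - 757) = -706587135319 / 189583579620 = -3.73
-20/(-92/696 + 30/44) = -9570/263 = -36.39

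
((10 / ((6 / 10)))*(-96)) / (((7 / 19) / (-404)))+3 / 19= 233350421 / 133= 1754514.44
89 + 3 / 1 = 92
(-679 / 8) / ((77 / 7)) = -679 / 88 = -7.72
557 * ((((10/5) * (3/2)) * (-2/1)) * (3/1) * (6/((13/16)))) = -962496/13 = -74038.15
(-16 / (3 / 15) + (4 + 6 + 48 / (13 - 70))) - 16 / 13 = -17802 / 247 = -72.07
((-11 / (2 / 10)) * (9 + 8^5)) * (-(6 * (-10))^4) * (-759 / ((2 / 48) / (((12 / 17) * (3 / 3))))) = -5107062300595200000 / 17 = -300415429446776470.59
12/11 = 1.09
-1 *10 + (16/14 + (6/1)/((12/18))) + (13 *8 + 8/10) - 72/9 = 3393/35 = 96.94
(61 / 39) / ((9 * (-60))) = -61 / 21060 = -0.00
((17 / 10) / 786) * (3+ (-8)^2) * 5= 1139 / 1572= 0.72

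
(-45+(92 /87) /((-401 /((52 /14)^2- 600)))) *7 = -74283227 /244209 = -304.18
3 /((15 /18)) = 18 /5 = 3.60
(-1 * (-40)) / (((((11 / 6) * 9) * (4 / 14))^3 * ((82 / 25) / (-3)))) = -171500 / 491139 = -0.35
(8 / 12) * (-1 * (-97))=194 / 3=64.67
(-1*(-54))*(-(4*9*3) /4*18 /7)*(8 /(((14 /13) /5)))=-6823440 /49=-139253.88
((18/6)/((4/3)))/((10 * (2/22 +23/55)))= 99/224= 0.44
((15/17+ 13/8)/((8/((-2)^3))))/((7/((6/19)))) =-1023/9044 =-0.11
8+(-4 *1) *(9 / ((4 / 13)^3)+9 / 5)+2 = -98641 / 80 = -1233.01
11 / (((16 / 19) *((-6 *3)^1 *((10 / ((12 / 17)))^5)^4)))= -2653253867962368 / 387595310845143558731231784820556640625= -0.00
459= 459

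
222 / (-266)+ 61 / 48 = 2785 / 6384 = 0.44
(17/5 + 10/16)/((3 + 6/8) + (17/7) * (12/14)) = 7889/11430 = 0.69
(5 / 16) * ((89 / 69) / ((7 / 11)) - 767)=-923705 / 3864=-239.05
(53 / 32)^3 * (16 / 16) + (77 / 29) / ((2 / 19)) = 29.77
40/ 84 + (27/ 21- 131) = -129.24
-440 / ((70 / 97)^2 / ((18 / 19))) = -3725964 / 4655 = -800.42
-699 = -699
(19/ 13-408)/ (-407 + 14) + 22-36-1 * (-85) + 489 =2866325/ 5109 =561.03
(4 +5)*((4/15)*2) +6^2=204/5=40.80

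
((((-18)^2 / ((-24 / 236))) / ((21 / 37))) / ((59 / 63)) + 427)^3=-172529619263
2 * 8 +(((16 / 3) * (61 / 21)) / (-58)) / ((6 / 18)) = 9256 / 609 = 15.20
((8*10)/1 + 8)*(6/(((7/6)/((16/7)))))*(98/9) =11264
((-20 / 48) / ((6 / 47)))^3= -12977875 / 373248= -34.77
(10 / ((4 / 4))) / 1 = 10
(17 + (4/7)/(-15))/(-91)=-137/735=-0.19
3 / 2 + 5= 13 / 2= 6.50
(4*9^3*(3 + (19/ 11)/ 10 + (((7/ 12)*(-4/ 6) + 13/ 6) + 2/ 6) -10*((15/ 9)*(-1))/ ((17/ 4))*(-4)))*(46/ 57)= -434881332/ 17765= -24479.67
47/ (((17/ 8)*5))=376/ 85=4.42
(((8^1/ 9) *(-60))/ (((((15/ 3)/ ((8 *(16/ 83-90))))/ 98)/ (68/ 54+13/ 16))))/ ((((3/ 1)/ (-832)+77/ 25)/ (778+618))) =303743669512192000/ 430198047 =706055435.70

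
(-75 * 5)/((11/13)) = -4875/11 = -443.18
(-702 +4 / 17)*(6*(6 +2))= -33684.71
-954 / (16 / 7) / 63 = -53 / 8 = -6.62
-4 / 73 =-0.05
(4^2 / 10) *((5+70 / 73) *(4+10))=9744 / 73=133.48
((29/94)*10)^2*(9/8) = 189225/17672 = 10.71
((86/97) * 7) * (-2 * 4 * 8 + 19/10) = -385.40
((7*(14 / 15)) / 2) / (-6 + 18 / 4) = -98 / 45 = -2.18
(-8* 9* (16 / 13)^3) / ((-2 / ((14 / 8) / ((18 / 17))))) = 243712 / 2197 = 110.93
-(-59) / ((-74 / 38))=-1121 / 37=-30.30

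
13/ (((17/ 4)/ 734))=38168/ 17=2245.18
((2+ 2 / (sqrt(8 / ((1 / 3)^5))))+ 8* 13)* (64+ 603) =667* sqrt(6) / 54+ 70702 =70732.26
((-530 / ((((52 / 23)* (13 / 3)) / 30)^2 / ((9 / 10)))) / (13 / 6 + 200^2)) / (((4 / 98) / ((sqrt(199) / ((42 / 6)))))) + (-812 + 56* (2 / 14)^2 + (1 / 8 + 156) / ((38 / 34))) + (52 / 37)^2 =-974754593 / 1456616 - 10730460825* sqrt(199) / 27420045172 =-674.71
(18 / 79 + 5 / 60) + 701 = 664843 / 948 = 701.31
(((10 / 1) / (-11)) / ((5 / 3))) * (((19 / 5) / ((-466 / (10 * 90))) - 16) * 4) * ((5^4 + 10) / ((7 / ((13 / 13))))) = 4619.31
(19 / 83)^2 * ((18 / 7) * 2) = 0.27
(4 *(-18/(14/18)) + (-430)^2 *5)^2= 41871925605904/49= 854529093998.04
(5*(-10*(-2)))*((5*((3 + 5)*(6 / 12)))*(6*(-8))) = -96000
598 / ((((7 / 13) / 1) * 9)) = 7774 / 63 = 123.40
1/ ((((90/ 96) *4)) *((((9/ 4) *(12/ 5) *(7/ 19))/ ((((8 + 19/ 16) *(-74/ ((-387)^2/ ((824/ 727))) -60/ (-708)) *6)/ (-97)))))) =-71928093223/ 11216376837882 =-0.01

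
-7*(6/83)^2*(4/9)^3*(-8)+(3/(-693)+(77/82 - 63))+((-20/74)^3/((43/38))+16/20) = -2350420473407779489/38369789206326270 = -61.26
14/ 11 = 1.27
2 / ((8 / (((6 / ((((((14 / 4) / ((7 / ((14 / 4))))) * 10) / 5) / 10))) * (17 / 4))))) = 255 / 14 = 18.21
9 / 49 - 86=-4205 / 49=-85.82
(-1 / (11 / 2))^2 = 4 / 121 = 0.03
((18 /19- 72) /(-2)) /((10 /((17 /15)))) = 153 /38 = 4.03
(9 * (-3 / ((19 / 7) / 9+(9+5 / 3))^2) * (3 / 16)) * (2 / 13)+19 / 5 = 3.79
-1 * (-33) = 33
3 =3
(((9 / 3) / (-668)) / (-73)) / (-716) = -3 / 34915024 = -0.00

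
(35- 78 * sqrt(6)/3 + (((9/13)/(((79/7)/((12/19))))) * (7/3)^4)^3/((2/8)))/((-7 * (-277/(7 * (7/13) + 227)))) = 1176636582873439000/240789621725531073- 6000 * sqrt(6)/1939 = -2.69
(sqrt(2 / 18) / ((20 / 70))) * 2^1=7 / 3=2.33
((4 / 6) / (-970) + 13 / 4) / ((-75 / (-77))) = 1456147 / 436500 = 3.34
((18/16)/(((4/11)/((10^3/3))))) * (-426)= -878625/2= -439312.50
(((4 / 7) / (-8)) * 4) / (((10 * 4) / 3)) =-3 / 140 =-0.02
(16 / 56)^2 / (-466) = -2 / 11417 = -0.00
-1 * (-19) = 19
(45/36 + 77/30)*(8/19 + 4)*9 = 14427/95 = 151.86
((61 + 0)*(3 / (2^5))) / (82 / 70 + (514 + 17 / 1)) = 0.01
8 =8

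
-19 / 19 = -1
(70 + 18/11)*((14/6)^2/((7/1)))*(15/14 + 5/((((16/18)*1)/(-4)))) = -39400/33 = -1193.94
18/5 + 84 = 438/5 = 87.60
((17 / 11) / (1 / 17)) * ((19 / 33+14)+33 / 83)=11852468 / 30129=393.39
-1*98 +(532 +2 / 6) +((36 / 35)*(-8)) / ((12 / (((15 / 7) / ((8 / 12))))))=63523 / 147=432.13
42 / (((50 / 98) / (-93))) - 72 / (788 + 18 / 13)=-982054314 / 128275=-7655.85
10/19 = 0.53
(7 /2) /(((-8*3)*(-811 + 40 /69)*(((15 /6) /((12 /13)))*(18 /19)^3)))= 1104299 /14131849680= 0.00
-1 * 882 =-882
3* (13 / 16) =39 / 16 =2.44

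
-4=-4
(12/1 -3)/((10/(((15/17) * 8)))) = 108/17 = 6.35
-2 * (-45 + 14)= 62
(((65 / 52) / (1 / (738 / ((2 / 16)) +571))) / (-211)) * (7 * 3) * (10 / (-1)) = 3399375 / 422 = 8055.39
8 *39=312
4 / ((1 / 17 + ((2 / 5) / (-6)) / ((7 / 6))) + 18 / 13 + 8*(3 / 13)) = 30940 / 25003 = 1.24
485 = 485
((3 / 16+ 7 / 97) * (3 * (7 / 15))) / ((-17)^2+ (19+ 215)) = 0.00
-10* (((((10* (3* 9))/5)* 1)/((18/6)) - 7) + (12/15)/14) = -774/7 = -110.57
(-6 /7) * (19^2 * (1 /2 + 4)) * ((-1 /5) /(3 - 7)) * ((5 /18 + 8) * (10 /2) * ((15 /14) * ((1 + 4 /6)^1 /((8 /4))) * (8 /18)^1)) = -1344725 /1176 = -1143.47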